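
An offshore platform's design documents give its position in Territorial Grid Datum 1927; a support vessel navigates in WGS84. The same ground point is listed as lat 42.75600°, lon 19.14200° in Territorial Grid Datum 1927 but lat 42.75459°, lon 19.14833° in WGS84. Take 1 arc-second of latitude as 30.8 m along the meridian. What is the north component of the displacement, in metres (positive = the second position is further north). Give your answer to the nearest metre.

ΔN = -156 m

Δφ = 42.75459° − 42.75600° = -0.00141°; Δλ = 19.14833° − 19.14200° = +0.00633°.
1° of latitude = 3600 × 30.80 = 110880 m.
ΔN = Δφ × 110880 = -156.3 m; ΔE = Δλ × 110880 × cos(42.75600°) = +0.00633 × 110880 × 0.734251 = 515.3 m.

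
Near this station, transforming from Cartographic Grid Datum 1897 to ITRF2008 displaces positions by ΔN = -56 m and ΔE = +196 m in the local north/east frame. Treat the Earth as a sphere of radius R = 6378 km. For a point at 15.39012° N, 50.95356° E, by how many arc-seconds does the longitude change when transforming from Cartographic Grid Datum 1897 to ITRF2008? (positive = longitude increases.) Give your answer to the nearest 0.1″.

Δλ = 6.6″

At latitude 15.39012°, cos φ = 0.964141.
One radian of longitude at latitude φ spans R cos φ, so Δλ = ΔE / (R cos φ) = 196.0 / (6378000 × 0.964141) = 3.1874e-05 rad = 6.574″.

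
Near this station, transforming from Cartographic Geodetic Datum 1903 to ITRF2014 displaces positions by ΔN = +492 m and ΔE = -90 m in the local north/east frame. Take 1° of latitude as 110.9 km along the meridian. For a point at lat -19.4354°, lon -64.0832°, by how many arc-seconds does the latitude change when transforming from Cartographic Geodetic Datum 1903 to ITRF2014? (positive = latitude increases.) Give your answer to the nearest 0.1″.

Δφ = 16.0″

1° of latitude = 110.9 km, so Δφ = 492.0 / 110900 = 0.0044364° = 15.971″.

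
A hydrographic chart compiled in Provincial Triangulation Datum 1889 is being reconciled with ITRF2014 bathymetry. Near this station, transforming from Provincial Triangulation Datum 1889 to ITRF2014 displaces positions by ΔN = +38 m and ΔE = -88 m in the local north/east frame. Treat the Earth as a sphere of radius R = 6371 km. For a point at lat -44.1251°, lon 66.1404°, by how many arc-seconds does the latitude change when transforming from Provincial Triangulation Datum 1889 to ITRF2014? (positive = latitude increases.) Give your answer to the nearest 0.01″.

On a sphere of radius R, 1 rad of latitude = R, so Δφ = ΔN / R = 38.0 / 6371000 = 5.9645e-06 rad = 1.230″.

Δφ = 1.23″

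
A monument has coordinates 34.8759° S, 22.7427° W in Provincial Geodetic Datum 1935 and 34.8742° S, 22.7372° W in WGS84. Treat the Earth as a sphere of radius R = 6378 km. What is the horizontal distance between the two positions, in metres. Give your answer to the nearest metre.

537 m

Δφ = -34.8742° − -34.8759° = +0.0017°; Δλ = -22.7372° − -22.7427° = +0.0055°.
1° along a meridian = πR/180 = 111317 m.
ΔN = Δφ × 111317 = 189.2 m; ΔE = Δλ × 111317 × cos(-34.8759°) = +0.0055 × 111317 × 0.820392 = 502.3 m.
Distance = √(ΔE² + ΔN²) = √(502.3² + 189.2²) = 536.7 m.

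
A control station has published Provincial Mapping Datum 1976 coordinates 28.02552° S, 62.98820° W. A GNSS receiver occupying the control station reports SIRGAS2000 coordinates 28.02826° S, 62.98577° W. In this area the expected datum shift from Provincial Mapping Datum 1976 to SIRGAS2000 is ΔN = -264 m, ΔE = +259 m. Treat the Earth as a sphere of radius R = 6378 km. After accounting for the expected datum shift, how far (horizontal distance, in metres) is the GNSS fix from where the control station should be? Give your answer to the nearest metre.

46 m

Observed coordinate differences: Δφ = -0.00274°, Δλ = +0.00243°.
Converting to metres (1° lat = 111317 m, cos φ = 0.882738): observed ΔN = -305.0 m, observed ΔE = 238.8 m.
Subtracting the expected shift leaves a residual of -305.0 − (-264) = -41.0 m north and 238.8 − (259) = -20.2 m east.
Residual distance = √((-41.0)² + (-20.2)²) = 45.7 m.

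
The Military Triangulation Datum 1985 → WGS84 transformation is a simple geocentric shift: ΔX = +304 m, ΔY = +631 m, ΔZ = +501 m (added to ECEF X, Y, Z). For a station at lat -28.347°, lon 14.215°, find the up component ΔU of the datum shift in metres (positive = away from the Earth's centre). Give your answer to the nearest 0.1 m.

ΔU = 157.8 m

At φ = -28.347°, λ = 14.215°: sin φ = -0.474810, cos φ = 0.880088, sin λ = 0.245561, cos λ = 0.969381.
ΔU = cos φ cos λ·ΔX + cos φ sin λ·ΔY + sin φ·ΔZ = (0.880088)(0.969381)(304) + (0.880088)(0.245561)(631) + (-0.474810)(501) = 157.84 m.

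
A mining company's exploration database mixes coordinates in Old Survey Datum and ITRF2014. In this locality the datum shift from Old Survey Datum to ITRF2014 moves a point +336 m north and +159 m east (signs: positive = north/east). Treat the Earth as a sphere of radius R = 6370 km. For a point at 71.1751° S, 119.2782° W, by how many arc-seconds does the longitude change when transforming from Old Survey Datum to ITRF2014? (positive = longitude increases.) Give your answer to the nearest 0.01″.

At latitude -71.1751°, cos φ = 0.322677.
One radian of longitude at latitude φ spans R cos φ, so Δλ = ΔE / (R cos φ) = 159.0 / (6370000 × 0.322677) = 7.7355e-05 rad = 15.956″.

Δλ = 15.96″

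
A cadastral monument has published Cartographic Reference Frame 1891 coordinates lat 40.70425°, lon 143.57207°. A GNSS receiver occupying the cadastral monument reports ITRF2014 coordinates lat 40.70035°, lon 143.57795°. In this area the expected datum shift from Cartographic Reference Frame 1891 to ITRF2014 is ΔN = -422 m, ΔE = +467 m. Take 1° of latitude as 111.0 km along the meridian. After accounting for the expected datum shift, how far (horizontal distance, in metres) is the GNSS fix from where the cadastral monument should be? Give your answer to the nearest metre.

30 m

Observed coordinate differences: Δφ = -0.00390°, Δλ = +0.00588°.
Converting to metres (1° lat = 111000 m, cos φ = 0.758086): observed ΔN = -432.9 m, observed ΔE = 494.8 m.
Subtracting the expected shift leaves a residual of -432.9 − (-422) = -10.9 m north and 494.8 − (467) = 27.8 m east.
Residual distance = √((-10.9)² + 27.8²) = 29.8 m.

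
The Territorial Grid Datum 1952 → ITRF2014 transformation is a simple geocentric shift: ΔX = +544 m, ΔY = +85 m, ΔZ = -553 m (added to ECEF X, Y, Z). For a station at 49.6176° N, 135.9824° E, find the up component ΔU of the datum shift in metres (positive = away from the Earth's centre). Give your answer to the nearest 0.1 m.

ΔU = -636.4 m

The local up (radial) axis is (cos φ cos λ, cos φ sin λ, sin φ), giving ΔU = -253.456 + 38.267 − 421.241 = -636.43 m.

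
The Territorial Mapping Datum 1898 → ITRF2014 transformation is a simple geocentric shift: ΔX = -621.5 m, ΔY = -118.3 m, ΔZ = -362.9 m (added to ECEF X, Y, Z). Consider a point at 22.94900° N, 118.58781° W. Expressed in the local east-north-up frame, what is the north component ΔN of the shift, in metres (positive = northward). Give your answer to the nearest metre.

ΔN = -491 m

The local north axis is (−sin φ cos λ, −sin φ sin λ, cos φ), giving ΔN = -115.956 − 40.503 − 334.177 = -490.64 m.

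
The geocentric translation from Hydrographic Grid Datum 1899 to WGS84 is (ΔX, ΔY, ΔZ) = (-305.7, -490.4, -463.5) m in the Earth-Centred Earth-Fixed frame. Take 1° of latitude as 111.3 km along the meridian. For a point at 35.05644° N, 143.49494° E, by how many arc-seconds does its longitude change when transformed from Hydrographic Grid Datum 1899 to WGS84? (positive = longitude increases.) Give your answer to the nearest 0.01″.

sin φ = 0.574383, cos φ = 0.818587, sin λ = 0.594894, cos λ = -0.803804.
East component: ΔE = −sin λ·ΔX + cos λ·ΔY = −(0.594894)(-305.7) + (-0.803804)(-490.4) = 576.04 m.
1° of latitude spans 111300 m; at latitude φ, 1° of longitude spans that × cos φ = 91108.7 m, so Δλ = 576.04 / 91108.7 × 3600 = 22.761″.

Δλ = 22.76″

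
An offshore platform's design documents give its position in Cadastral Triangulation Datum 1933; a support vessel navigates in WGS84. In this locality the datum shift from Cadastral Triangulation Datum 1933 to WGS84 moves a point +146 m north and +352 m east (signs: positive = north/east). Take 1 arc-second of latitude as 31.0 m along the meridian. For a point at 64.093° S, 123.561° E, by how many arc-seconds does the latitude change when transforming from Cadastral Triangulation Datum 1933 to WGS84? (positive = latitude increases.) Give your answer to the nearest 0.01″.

Δφ = 4.71″

1″ of latitude = 31.00 m, so Δφ = 146.0 / 31.00 = 4.710″.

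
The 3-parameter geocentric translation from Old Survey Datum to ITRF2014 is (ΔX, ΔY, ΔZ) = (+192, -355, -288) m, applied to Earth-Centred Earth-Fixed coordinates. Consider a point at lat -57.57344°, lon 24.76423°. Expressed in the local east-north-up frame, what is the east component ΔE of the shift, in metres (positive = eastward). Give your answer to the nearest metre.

At φ = -57.57344°, λ = 24.76423°: sin φ = -0.844079, cos φ = 0.536218, sin λ = 0.418885, cos λ = 0.908039.
ΔE = −sin λ·ΔX + cos λ·ΔY = −(0.418885)·(192) + (0.908039)·(-355) = -402.78 m.

ΔE = -403 m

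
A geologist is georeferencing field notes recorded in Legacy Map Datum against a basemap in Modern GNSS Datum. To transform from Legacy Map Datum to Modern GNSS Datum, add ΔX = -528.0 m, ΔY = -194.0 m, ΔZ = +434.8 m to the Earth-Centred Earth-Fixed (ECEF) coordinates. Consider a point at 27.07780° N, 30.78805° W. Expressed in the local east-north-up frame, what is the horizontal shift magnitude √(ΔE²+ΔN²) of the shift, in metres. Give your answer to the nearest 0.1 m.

701.2 m

The local east axis at (φ, λ) is (−sin λ, cos λ, 0), so ΔE = −sin(-30.78805°)·(-528.0) + cos(-30.78805°)·(-194.0) = -436.92 m.
The local north axis is (−sin φ cos λ, −sin φ sin λ, cos φ), giving ΔN = 206.473 − 45.202 + 387.141 = 548.41 m.
Horizontal magnitude = √(ΔE² + ΔN²) = √((-436.92)² + 548.41²) = 701.18 m.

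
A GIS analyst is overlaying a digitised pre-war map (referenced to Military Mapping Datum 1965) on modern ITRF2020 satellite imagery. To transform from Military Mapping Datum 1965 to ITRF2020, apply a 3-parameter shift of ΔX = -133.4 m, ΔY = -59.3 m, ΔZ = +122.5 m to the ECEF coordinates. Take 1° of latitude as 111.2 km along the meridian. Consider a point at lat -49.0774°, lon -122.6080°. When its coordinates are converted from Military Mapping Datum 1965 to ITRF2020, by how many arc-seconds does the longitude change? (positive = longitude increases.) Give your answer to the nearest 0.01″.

sin φ = -0.755595, cos φ = 0.655039, sin λ = -0.842377, cos λ = -0.538888.
East component: ΔE = −sin λ·ΔX + cos λ·ΔY = −(-0.842377)(-133.4) + (-0.538888)(-59.3) = -80.42 m.
1° of latitude spans 111200 m; at latitude φ, 1° of longitude spans that × cos φ = 72840.3 m, so Δλ = -80.42 / 72840.3 × 3600 = -3.974″.

Δλ = -3.97″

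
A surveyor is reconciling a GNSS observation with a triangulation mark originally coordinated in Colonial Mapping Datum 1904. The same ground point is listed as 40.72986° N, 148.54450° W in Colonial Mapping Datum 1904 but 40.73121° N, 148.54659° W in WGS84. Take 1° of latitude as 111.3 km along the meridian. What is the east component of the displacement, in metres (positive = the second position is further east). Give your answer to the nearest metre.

Δφ = 40.73121° − 40.72986° = +0.00135°; Δλ = -148.54659° − -148.54450° = -0.00209°.
ΔN = Δφ × 111300 = 150.3 m; ΔE = Δλ × 111300 × cos(40.72986°) = -0.00209 × 111300 × 0.757794 = -176.3 m.

ΔE = -176 m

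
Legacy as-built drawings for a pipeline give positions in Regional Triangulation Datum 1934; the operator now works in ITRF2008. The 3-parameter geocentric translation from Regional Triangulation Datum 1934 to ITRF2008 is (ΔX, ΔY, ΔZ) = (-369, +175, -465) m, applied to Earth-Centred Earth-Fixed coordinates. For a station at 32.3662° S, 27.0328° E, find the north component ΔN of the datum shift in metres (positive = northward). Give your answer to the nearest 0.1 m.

At φ = -32.3662°, λ = 27.0328°: sin φ = -0.535329, cos φ = 0.844644, sin λ = 0.454500, cos λ = 0.890746.
ΔN = −sin φ cos λ·ΔX − sin φ sin λ·ΔY + cos φ·ΔZ = −(-0.535329)(0.890746)(-369) − (-0.535329)(0.454500)(175) + (0.844644)(-465) = -526.14 m.

ΔN = -526.1 m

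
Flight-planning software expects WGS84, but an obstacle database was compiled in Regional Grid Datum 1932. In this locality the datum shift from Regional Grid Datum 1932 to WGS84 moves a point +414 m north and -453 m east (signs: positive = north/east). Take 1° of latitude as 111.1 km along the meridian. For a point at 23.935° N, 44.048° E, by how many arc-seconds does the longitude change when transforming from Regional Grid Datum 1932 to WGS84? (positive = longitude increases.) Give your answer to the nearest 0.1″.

At latitude 23.935°, cos φ = 0.914006.
1° of longitude at this latitude = 111.1 × cos φ = 101.55 km, so Δλ = -453.0 / 101546.1 = -0.0044610° = -16.060″.

Δλ = -16.1″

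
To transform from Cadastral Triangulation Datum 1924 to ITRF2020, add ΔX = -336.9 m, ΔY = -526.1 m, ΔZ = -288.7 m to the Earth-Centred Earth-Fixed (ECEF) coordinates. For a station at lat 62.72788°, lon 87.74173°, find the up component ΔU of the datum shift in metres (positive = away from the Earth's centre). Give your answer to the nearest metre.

At φ = 62.72788°, λ = 87.74173°: sin φ = 0.888840, cos φ = 0.458217, sin λ = 0.999223, cos λ = 0.039404.
ΔU = cos φ cos λ·ΔX + cos φ sin λ·ΔY + sin φ·ΔZ = (0.458217)(0.039404)(-336.9) + (0.458217)(0.999223)(-526.1) + (0.888840)(-288.7) = -503.57 m.

ΔU = -504 m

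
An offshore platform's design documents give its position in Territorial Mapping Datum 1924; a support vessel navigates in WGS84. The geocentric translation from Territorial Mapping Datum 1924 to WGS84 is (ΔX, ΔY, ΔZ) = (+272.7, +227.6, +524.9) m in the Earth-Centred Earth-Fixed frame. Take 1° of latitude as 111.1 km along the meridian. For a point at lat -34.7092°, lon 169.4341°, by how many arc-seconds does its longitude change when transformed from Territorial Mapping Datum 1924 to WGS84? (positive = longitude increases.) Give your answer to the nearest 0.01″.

sin φ = -0.569412, cos φ = 0.822053, sin λ = 0.183366, cos λ = -0.983045.
East component: ΔE = −sin λ·ΔX + cos λ·ΔY = −(0.183366)(272.7) + (-0.983045)(227.6) = -273.74 m.
1° of latitude spans 111100 m; at latitude φ, 1° of longitude spans that × cos φ = 91330.0 m, so Δλ = -273.74 / 91330.0 × 3600 = -10.790″.

Δλ = -10.79″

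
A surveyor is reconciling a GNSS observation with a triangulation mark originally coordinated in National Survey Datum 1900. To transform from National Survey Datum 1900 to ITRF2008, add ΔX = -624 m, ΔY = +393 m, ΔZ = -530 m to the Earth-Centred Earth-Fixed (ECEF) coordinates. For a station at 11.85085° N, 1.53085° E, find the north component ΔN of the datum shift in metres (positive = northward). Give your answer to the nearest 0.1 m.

ΔN = -392.8 m

The local north axis is (−sin φ cos λ, −sin φ sin λ, cos φ), giving ΔN = 128.102 − 2.156 − 518.703 = -392.76 m.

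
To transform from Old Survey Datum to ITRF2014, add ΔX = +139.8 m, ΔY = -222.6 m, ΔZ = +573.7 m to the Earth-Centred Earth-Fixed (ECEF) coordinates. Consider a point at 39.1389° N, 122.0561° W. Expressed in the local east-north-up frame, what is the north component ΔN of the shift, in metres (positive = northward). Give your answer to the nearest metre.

The local north axis is (−sin φ cos λ, −sin φ sin λ, cos φ), giving ΔN = 46.834 − 119.083 + 444.972 = 372.72 m.

ΔN = 373 m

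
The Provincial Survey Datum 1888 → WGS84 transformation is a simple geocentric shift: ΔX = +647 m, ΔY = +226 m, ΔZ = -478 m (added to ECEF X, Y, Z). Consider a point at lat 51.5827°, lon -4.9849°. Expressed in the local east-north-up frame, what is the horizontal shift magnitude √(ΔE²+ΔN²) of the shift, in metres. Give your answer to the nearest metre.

835 m

The local east axis at (φ, λ) is (−sin λ, cos λ, 0), so ΔE = −sin(-4.9849°)·647 + cos(-4.9849°)·226 = 281.37 m.
The local north axis is (−sin φ cos λ, −sin φ sin λ, cos φ), giving ΔN = -505.011 + 15.386 − 297.022 = -786.65 m.
Horizontal magnitude = √(ΔE² + ΔN²) = √(281.37² + (-786.65)²) = 835.45 m.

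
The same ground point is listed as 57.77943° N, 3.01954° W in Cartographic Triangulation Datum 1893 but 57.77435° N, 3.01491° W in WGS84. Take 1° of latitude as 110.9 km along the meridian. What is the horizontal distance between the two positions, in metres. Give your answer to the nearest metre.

626 m

Δφ = 57.77435° − 57.77943° = -0.00508°; Δλ = -3.01491° − -3.01954° = +0.00463°.
ΔN = Δφ × 110900 = -563.4 m; ΔE = Δλ × 110900 × cos(57.77943°) = +0.00463 × 110900 × 0.533180 = 273.8 m.
Distance = √(ΔE² + ΔN²) = √(273.8² + (-563.4)²) = 626.4 m.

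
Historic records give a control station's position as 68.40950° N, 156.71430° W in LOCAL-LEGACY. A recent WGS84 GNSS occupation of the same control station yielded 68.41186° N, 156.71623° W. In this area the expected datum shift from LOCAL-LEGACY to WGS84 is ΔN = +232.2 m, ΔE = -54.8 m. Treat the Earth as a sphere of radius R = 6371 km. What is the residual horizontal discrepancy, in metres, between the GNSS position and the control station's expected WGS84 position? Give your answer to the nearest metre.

Observed coordinate differences: Δφ = +0.00236°, Δλ = -0.00193°.
Converting to metres (1° lat = 111195 m, cos φ = 0.367970): observed ΔN = 262.4 m, observed ΔE = -79.0 m.
Subtracting the expected shift leaves a residual of 262.4 − (232.2) = 30.2 m north and -79.0 − (-54.8) = -24.2 m east.
Residual distance = √(30.2² + (-24.2)²) = 38.7 m.

39 m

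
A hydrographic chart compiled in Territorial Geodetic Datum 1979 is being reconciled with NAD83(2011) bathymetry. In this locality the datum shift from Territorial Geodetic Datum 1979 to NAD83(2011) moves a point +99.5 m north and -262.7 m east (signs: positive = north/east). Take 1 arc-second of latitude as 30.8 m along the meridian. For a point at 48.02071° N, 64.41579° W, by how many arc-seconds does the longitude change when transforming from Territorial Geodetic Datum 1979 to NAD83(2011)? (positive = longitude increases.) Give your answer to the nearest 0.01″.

Δλ = -12.75″

At latitude 48.02071°, cos φ = 0.668862.
1″ of longitude at this latitude = 30.80 × cos φ = 20.6009 m, so Δλ = -262.7 / 20.6009 = -12.752″.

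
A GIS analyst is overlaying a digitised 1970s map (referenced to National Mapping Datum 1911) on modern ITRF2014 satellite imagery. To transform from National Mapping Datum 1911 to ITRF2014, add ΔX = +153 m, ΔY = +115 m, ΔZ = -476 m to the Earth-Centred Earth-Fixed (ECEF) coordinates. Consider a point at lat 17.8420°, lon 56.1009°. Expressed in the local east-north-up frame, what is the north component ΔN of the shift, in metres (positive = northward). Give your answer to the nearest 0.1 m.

ΔN = -508.5 m

The local north axis is (−sin φ cos λ, −sin φ sin λ, cos φ), giving ΔN = -26.145 − 29.246 − 453.107 = -508.50 m.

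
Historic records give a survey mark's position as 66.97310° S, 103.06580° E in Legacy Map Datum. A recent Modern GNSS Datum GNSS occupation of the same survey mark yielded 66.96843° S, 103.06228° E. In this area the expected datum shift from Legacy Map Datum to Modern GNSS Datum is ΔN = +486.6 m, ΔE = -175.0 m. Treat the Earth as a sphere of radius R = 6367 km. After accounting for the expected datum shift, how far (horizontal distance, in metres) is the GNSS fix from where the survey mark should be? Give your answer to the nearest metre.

39 m

Observed coordinate differences: Δφ = +0.00467°, Δλ = -0.00352°.
Converting to metres (1° lat = 111125 m, cos φ = 0.391163): observed ΔN = 519.0 m, observed ΔE = -153.0 m.
Subtracting the expected shift leaves a residual of 519.0 − (486.6) = 32.4 m north and -153.0 − (-175.0) = 22.0 m east.
Residual distance = √(32.4² + 22.0²) = 39.1 m.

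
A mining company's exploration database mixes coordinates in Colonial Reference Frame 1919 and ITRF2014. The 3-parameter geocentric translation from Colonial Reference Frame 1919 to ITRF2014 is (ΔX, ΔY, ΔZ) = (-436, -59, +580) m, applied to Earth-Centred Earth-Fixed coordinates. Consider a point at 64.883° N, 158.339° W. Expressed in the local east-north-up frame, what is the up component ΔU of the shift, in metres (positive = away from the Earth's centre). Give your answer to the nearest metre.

ΔU = 706 m

At φ = 64.883°, λ = -158.339°: sin φ = 0.905443, cos φ = 0.424468, sin λ = -0.369114, cos λ = -0.929384.
ΔU = cos φ cos λ·ΔX + cos φ sin λ·ΔY + sin φ·ΔZ = (0.424468)(-0.929384)(-436) + (0.424468)(-0.369114)(-59) + (0.905443)(580) = 706.40 m.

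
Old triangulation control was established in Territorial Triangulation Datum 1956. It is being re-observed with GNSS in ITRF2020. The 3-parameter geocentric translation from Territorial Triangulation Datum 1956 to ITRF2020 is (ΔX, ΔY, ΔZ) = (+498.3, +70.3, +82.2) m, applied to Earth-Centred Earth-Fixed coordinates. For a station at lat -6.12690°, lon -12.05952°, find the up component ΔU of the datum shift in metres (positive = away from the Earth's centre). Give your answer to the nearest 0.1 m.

ΔU = 461.1 m

The local up (radial) axis is (cos φ cos λ, cos φ sin λ, sin φ), giving ΔU = 484.520 − 14.604 − 8.773 = 461.14 m.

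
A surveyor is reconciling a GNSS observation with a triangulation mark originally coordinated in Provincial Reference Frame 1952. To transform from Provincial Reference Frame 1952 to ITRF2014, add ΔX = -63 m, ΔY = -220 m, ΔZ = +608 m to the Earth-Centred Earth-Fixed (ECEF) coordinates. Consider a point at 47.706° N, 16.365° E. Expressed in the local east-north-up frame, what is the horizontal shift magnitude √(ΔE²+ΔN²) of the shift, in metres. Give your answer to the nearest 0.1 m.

535.8 m

The local east axis at (φ, λ) is (−sin λ, cos λ, 0), so ΔE = −sin(16.365°)·(-63) + cos(16.365°)·(-220) = -193.34 m.
The local north axis is (−sin φ cos λ, −sin φ sin λ, cos φ), giving ΔN = 44.713 + 45.851 + 409.145 = 499.71 m.
Horizontal magnitude = √(ΔE² + ΔN²) = √((-193.34)² + 499.71²) = 535.81 m.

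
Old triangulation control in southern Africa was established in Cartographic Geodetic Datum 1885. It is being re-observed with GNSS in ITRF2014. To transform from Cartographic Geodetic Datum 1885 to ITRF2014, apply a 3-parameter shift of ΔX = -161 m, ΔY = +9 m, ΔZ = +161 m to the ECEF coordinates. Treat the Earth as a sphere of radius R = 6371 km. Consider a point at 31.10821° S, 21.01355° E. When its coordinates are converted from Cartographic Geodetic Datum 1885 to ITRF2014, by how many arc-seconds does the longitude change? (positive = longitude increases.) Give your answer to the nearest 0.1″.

sin φ = -0.516656, cos φ = 0.856193, sin λ = 0.358589, cos λ = 0.933496.
East component: ΔE = −sin λ·ΔX + cos λ·ΔY = −(0.358589)(-161) + (0.933496)(9) = 66.13 m.
1° of latitude spans πR/180 = 111195 m; at latitude φ, 1° of longitude spans that × cos φ = 95204.3 m, so Δλ = 66.13 / 95204.3 × 3600 = 2.501″.

Δλ = 2.5″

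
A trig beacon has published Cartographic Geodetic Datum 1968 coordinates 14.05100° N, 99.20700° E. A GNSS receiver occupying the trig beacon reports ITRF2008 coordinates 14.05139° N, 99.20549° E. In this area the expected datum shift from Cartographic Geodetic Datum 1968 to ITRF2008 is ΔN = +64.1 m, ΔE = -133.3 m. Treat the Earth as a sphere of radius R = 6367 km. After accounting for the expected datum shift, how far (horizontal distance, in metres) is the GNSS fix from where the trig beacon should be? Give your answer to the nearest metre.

Observed coordinate differences: Δφ = +0.00039°, Δλ = -0.00151°.
Converting to metres (1° lat = 111125 m, cos φ = 0.970080): observed ΔN = 43.3 m, observed ΔE = -162.8 m.
Subtracting the expected shift leaves a residual of 43.3 − (64.1) = -20.8 m north and -162.8 − (-133.3) = -29.5 m east.
Residual distance = √((-20.8)² + (-29.5)²) = 36.1 m.

36 m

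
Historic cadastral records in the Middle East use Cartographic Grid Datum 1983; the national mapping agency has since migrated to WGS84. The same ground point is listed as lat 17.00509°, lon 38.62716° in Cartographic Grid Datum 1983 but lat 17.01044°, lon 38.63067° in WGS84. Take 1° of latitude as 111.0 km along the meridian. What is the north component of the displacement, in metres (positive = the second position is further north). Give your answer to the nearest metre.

Δφ = 17.01044° − 17.00509° = +0.00535°; Δλ = 38.63067° − 38.62716° = +0.00351°.
ΔN = Δφ × 111000 = 593.8 m; ΔE = Δλ × 111000 × cos(17.00509°) = +0.00351 × 111000 × 0.956279 = 372.6 m.

ΔN = 594 m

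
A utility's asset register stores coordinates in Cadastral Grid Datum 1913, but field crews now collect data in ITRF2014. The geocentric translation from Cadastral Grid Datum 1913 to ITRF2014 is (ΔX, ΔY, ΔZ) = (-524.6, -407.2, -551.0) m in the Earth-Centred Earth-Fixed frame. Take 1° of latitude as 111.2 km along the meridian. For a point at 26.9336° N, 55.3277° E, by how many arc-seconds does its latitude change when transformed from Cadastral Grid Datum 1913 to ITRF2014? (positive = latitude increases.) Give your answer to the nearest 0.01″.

sin φ = 0.452958, cos φ = 0.891532, sin λ = 0.822419, cos λ = 0.568882.
North component: ΔN = −sin φ cos λ·ΔX − sin φ sin λ·ΔY + cos φ·ΔZ = −(0.452958)(0.568882)(-524.6) − (0.452958)(0.822419)(-407.2) + (0.891532)(-551.0) = -204.36 m.
1° of latitude spans 111200 m, so Δφ = -204.36 / 111200 × 3600 = -6.616″.

Δφ = -6.62″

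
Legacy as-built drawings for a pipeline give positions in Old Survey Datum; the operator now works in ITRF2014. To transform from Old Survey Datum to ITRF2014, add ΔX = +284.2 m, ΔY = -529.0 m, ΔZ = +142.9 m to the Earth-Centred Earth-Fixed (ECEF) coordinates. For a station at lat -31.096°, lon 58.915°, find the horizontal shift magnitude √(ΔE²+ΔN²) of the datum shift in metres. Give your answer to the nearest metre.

The local east axis at (φ, λ) is (−sin λ, cos λ, 0), so ΔE = −sin(58.915°)·284.2 + cos(58.915°)·(-529.0) = -516.52 m.
The local north axis is (−sin φ cos λ, −sin φ sin λ, cos φ), giving ΔN = 75.785 − 233.982 + 122.366 = -35.83 m.
Horizontal magnitude = √(ΔE² + ΔN²) = √((-516.52)² + (-35.83)²) = 517.76 m.

518 m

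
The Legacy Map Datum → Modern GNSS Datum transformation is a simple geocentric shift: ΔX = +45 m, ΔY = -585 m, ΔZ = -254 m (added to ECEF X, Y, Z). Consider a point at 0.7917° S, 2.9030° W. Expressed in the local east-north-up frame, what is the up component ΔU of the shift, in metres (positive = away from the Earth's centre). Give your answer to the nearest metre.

ΔU = 78 m

At φ = -0.7917°, λ = -2.9030°: sin φ = -0.013817, cos φ = 0.999905, sin λ = -0.050645, cos λ = 0.998717.
ΔU = cos φ cos λ·ΔX + cos φ sin λ·ΔY + sin φ·ΔZ = (0.999905)(0.998717)(45) + (0.999905)(-0.050645)(-585) + (-0.013817)(-254) = 78.07 m.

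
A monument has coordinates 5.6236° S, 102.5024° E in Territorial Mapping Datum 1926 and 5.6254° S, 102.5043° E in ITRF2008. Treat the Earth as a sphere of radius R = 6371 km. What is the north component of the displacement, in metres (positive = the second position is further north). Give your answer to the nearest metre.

ΔN = -200 m

Δφ = -5.6254° − -5.6236° = -0.0018°; Δλ = 102.5043° − 102.5024° = +0.0019°.
1° along a meridian = πR/180 = 111195 m.
ΔN = Δφ × 111195 = -200.2 m; ΔE = Δλ × 111195 × cos(-5.6236°) = +0.0019 × 111195 × 0.995187 = 210.3 m.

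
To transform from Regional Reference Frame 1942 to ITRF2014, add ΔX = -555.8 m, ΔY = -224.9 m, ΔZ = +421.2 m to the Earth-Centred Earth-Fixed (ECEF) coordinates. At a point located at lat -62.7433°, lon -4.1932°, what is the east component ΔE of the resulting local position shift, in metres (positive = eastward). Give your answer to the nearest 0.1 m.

At φ = -62.7433°, λ = -4.1932°: sin φ = -0.888964, cos φ = 0.457978, sin λ = -0.073120, cos λ = 0.997323.
ΔE = −sin λ·ΔX + cos λ·ΔY = −(-0.073120)·(-555.8) + (0.997323)·(-224.9) = -264.94 m.

ΔE = -264.9 m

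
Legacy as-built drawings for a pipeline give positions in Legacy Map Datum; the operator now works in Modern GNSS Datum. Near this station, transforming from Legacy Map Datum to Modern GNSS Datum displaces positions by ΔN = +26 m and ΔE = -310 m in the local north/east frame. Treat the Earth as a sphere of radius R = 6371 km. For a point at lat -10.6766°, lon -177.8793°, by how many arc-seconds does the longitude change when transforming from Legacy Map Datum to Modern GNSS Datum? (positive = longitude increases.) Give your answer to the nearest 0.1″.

Δλ = -10.2″

At latitude -10.6766°, cos φ = 0.982689.
One radian of longitude at latitude φ spans R cos φ, so Δλ = ΔE / (R cos φ) = -310.0 / (6371000 × 0.982689) = -4.9515e-05 rad = -10.213″.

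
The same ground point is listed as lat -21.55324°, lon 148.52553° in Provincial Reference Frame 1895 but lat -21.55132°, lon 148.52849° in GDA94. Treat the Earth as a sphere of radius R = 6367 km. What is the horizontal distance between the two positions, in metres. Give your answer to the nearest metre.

Δφ = -21.55132° − -21.55324° = +0.00192°; Δλ = 148.52849° − 148.52553° = +0.00296°.
1° along a meridian = πR/180 = 111125 m.
ΔN = Δφ × 111125 = 213.4 m; ΔE = Δλ × 111125 × cos(-21.55324°) = +0.00296 × 111125 × 0.930077 = 305.9 m.
Distance = √(ΔE² + ΔN²) = √(305.9² + 213.4²) = 373.0 m.

373 m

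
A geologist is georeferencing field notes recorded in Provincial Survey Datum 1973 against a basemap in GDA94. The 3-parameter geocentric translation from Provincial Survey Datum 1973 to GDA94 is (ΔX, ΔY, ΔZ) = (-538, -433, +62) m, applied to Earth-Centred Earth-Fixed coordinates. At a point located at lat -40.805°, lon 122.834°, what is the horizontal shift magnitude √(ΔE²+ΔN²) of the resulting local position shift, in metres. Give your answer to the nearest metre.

687 m

The local east axis at (φ, λ) is (−sin λ, cos λ, 0), so ΔE = −sin(122.834°)·(-538) + cos(122.834°)·(-433) = 686.83 m.
The local north axis is (−sin φ cos λ, −sin φ sin λ, cos φ), giving ΔN = 190.627 − 237.755 + 46.930 = -0.20 m.
Horizontal magnitude = √(ΔE² + ΔN²) = √(686.83² + (-0.20)²) = 686.83 m.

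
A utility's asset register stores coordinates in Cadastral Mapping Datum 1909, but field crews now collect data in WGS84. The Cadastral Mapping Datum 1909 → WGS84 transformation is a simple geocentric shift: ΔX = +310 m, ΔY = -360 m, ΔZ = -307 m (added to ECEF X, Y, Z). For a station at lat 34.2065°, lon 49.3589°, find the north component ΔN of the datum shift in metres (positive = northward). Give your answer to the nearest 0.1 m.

At φ = 34.2065°, λ = 49.3589°: sin φ = 0.562177, cos φ = 0.827017, sin λ = 0.758804, cos λ = 0.651319.
ΔN = −sin φ cos λ·ΔX − sin φ sin λ·ΔY + cos φ·ΔZ = −(0.562177)(0.651319)(310) − (0.562177)(0.758804)(-360) + (0.827017)(-307) = -213.83 m.

ΔN = -213.8 m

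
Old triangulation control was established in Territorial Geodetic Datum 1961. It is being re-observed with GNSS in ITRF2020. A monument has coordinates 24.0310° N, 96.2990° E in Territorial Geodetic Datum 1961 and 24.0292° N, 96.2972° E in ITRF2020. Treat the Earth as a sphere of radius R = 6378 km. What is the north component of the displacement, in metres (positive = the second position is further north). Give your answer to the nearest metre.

Δφ = 24.0292° − 24.0310° = -0.0018°; Δλ = 96.2972° − 96.2990° = -0.0018°.
1° along a meridian = πR/180 = 111317 m.
ΔN = Δφ × 111317 = -200.4 m; ΔE = Δλ × 111317 × cos(24.0310°) = -0.0018 × 111317 × 0.913325 = -183.0 m.

ΔN = -200 m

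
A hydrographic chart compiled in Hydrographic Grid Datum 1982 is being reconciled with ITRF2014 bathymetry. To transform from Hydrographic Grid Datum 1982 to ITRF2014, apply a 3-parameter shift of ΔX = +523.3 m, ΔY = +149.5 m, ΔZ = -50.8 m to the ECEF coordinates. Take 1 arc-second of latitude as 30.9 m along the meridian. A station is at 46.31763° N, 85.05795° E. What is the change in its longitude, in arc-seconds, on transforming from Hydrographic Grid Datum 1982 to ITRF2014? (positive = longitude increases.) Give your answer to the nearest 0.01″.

Δλ = -23.83″

sin φ = 0.723180, cos φ = 0.690660, sin λ = 0.996282, cos λ = 0.086148.
East component: ΔE = −sin λ·ΔX + cos λ·ΔY = −(0.996282)(523.3) + (0.086148)(149.5) = -508.48 m.
1° of latitude spans 3600 × 30.90 = 111240 m; at latitude φ, 1° of longitude spans that × cos φ = 76829.0 m, so Δλ = -508.48 / 76829.0 × 3600 = -23.826″.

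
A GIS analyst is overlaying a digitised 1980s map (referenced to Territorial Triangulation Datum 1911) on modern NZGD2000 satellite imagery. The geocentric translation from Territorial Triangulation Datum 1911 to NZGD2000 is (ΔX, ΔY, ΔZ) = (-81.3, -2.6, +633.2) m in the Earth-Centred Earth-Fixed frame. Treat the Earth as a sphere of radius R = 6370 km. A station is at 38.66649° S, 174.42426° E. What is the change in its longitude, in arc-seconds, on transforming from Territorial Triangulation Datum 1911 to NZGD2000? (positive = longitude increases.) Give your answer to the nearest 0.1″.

sin φ = -0.624786, cos φ = 0.780796, sin λ = 0.097161, cos λ = -0.995269.
East component: ΔE = −sin λ·ΔX + cos λ·ΔY = −(0.097161)(-81.3) + (-0.995269)(-2.6) = 10.49 m.
1° of latitude spans πR/180 = 111177 m; at latitude φ, 1° of longitude spans that × cos φ = 86806.9 m, so Δλ = 10.49 / 86806.9 × 3600 = 0.435″.

Δλ = 0.4″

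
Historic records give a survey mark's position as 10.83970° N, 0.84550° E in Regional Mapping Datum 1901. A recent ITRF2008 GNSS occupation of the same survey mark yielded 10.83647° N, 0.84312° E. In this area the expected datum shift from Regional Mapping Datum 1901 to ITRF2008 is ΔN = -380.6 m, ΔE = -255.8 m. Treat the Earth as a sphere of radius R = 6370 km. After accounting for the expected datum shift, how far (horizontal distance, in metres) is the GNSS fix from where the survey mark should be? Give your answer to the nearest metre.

Observed coordinate differences: Δφ = -0.00323°, Δλ = -0.00238°.
Converting to metres (1° lat = 111177 m, cos φ = 0.982157): observed ΔN = -359.1 m, observed ΔE = -259.9 m.
Subtracting the expected shift leaves a residual of -359.1 − (-380.6) = 21.5 m north and -259.9 − (-255.8) = -4.1 m east.
Residual distance = √(21.5² + (-4.1)²) = 21.9 m.

22 m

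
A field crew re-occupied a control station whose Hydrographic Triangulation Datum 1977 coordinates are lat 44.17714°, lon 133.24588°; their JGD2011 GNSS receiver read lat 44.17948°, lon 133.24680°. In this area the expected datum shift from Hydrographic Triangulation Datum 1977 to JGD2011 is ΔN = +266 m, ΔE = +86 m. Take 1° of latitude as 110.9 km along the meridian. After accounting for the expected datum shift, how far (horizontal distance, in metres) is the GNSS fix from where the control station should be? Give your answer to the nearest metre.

Observed coordinate differences: Δφ = +0.00234°, Δλ = +0.00092°.
Converting to metres (1° lat = 110900 m, cos φ = 0.717189): observed ΔN = 259.5 m, observed ΔE = 73.2 m.
Subtracting the expected shift leaves a residual of 259.5 − (266) = -6.5 m north and 73.2 − (86) = -12.8 m east.
Residual distance = √((-6.5)² + (-12.8)²) = 14.4 m.

14 m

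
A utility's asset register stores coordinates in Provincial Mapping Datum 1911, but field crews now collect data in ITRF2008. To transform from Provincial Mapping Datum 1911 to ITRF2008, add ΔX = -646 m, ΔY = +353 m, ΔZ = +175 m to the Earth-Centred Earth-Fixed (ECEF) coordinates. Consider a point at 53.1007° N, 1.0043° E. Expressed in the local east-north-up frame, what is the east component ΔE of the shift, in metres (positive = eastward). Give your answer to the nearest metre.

The local east axis at (φ, λ) is (−sin λ, cos λ, 0), so ΔE = −sin(1.0043°)·(-646) + cos(1.0043°)·353 = 364.27 m.

ΔE = 364 m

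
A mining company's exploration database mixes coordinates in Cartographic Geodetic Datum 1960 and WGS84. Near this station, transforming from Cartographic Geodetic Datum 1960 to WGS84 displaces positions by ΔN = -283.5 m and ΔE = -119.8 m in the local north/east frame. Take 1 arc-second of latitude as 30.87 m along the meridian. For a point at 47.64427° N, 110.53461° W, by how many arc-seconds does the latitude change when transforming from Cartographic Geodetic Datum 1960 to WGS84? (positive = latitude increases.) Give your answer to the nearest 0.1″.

1″ of latitude = 30.87 m, so Δφ = -283.5 / 30.87 = -9.184″.

Δφ = -9.2″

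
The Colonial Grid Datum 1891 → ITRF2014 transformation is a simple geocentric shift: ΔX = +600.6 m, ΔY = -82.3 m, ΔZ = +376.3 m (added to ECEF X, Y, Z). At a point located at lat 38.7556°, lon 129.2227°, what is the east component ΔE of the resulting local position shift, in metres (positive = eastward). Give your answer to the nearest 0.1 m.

ΔE = -413.2 m

The local east axis at (φ, λ) is (−sin λ, cos λ, 0), so ΔE = −sin(129.2227°)·600.6 + cos(129.2227°)·(-82.3) = -413.24 m.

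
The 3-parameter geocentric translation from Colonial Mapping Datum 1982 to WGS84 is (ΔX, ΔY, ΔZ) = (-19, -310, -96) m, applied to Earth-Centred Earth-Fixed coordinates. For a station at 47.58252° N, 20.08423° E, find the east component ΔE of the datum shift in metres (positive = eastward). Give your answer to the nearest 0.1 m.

The local east axis at (φ, λ) is (−sin λ, cos λ, 0), so ΔE = −sin(20.08423°)·(-19) + cos(20.08423°)·(-310) = -284.62 m.

ΔE = -284.6 m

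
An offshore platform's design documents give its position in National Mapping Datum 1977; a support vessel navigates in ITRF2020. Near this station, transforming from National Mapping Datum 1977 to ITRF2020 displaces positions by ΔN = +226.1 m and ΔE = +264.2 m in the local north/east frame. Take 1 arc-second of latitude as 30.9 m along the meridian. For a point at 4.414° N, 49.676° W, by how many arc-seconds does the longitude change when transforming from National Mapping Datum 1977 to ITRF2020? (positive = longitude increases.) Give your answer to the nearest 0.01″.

Δλ = 8.58″

At latitude 4.414°, cos φ = 0.997034.
1″ of longitude at this latitude = 30.90 × cos φ = 30.8083 m, so Δλ = 264.2 / 30.8083 = 8.576″.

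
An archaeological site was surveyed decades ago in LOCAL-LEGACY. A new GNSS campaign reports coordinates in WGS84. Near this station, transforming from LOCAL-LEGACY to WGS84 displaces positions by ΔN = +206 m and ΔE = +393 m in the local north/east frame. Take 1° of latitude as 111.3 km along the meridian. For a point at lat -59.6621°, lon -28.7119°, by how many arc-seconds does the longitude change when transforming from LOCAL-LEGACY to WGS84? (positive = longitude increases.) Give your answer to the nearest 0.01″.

At latitude -59.6621°, cos φ = 0.505099.
1° of longitude at this latitude = 111.3 × cos φ = 56.22 km, so Δλ = 393.0 / 56217.5 = 0.0069907° = 25.167″.

Δλ = 25.17″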